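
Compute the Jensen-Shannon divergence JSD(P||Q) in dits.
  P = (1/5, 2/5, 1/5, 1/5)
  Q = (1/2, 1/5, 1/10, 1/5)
0.0255 dits

Jensen-Shannon divergence is:
JSD(P||Q) = 0.5 × D_KL(P||M) + 0.5 × D_KL(Q||M)
where M = 0.5 × (P + Q) is the mixture distribution.

M = 0.5 × (1/5, 2/5, 1/5, 1/5) + 0.5 × (1/2, 1/5, 1/10, 1/5) = (7/20, 3/10, 3/20, 1/5)

D_KL(P||M) = 0.0264 dits
D_KL(Q||M) = 0.0246 dits

JSD(P||Q) = 0.5 × 0.0264 + 0.5 × 0.0246 = 0.0255 dits

Unlike KL divergence, JSD is symmetric and bounded: 0 ≤ JSD ≤ log(2).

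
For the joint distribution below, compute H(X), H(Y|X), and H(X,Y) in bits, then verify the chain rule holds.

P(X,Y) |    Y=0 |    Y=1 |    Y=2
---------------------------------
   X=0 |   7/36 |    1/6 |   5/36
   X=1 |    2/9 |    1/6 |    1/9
H(X,Y) = 2.5510, H(X) = 1.0000, H(Y|X) = 1.5510 (all in bits)

Chain rule: H(X,Y) = H(X) + H(Y|X)

Left side — joint entropy directly:
H(X,Y) = -Σ p(x,y) log p(x,y) = 2.5510 bits

Right side — compute H(Y|X) from the conditional distributions:
P(X) = (1/2, 1/2), so H(X) = 1.0000 bits
H(Y|X) = Σ_x P(X=x) · H(Y|X=x):
  P(Y|X=0) = (7/18, 1/3, 5/18), H(Y|X=0) = 1.5715, weight P(X=0) = 1/2
  P(Y|X=1) = (4/9, 1/3, 2/9), H(Y|X=1) = 1.5305, weight P(X=1) = 1/2
H(Y|X) = 1.5510 bits

H(X) + H(Y|X) = 1.0000 + 1.5510 = 2.5510 bits

Both sides equal 2.5510 bits. ✓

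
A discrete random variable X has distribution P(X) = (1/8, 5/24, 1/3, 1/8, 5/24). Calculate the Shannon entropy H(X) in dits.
0.6687 dits

Shannon entropy is H(X) = -Σ p(x) log p(x).

For P = (1/8, 5/24, 1/3, 1/8, 5/24):
H = -1/8 × log_10(1/8) -5/24 × log_10(5/24) -1/3 × log_10(1/3) -1/8 × log_10(1/8) -5/24 × log_10(5/24)
H = 0.6687 dits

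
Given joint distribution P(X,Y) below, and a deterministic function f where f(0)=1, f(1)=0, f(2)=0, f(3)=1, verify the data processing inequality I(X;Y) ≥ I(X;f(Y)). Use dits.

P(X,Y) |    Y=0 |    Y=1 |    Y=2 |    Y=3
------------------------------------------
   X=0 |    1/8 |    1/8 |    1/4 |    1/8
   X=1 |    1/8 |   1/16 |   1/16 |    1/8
I(X;Y) = 0.0171, I(X;f(Y)) = 0.0147, inequality holds: 0.0171 ≥ 0.0147

Data Processing Inequality: For any Markov chain X → Y → Z, we have I(X;Y) ≥ I(X;Z).

Here Z = f(Y) is a deterministic function of Y, forming X → Y → Z.

Original I(X;Y) = 0.0171 dits

After applying f:
P(X,Z) where Z=f(Y):
- P(X,Z=0) = P(X,Y=1) + P(X,Y=2)
- P(X,Z=1) = P(X,Y=0) + P(X,Y=3)

I(X;Z) = I(X;f(Y)) = 0.0147 dits

Verification: 0.0171 ≥ 0.0147 ✓

Information cannot be created by processing; the function f can only lose information about X.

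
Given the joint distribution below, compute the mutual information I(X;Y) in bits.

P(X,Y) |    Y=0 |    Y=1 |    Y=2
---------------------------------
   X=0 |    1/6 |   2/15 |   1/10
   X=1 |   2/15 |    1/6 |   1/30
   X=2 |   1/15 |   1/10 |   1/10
0.0576 bits

Mutual information: I(X;Y) = H(X) + H(Y) - H(X,Y)

Marginals:
P(X) = (2/5, 1/3, 4/15), H(X) = 1.5656 bits
P(Y) = (11/30, 2/5, 7/30), H(Y) = 1.5494 bits

Joint entropy: H(X,Y) = 3.0574 bits

I(X;Y) = 1.5656 + 1.5494 - 3.0574 = 0.0576 bits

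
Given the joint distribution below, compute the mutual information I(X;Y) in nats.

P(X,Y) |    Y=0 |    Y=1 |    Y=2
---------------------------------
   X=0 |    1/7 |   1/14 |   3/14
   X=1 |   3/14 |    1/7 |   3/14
0.0091 nats

Mutual information: I(X;Y) = H(X) + H(Y) - H(X,Y)

Marginals:
P(X) = (3/7, 4/7), H(X) = 0.6829 nats
P(Y) = (5/14, 3/14, 3/7), H(Y) = 1.0609 nats

Joint entropy: H(X,Y) = 1.7348 nats

I(X;Y) = 0.6829 + 1.0609 - 1.7348 = 0.0091 nats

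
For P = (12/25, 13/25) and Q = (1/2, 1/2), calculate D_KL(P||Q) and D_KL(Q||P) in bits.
D_KL(P||Q) = 0.0012, D_KL(Q||P) = 0.0012

KL divergence is not symmetric: D_KL(P||Q) ≠ D_KL(Q||P) in general.

D_KL(P||Q) = 0.0012 bits
D_KL(Q||P) = 0.0012 bits

In this case they happen to be equal (to 4 decimal places).

This asymmetry is why KL divergence is not a true distance metric.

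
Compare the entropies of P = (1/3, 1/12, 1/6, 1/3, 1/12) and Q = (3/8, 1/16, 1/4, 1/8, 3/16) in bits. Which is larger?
Q

Computing entropies in bits:
H(P) = 2.0850
H(Q) = 2.1085

Distribution Q has higher entropy.

Intuition: The distribution closer to uniform (more spread out) has higher entropy.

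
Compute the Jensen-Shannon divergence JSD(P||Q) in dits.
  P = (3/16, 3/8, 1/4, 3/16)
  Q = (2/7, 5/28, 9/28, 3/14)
0.0111 dits

Jensen-Shannon divergence is:
JSD(P||Q) = 0.5 × D_KL(P||M) + 0.5 × D_KL(Q||M)
where M = 0.5 × (P + Q) is the mixture distribution.

M = 0.5 × (3/16, 3/8, 1/4, 3/16) + 0.5 × (2/7, 5/28, 9/28, 3/14) = (0.236607, 0.276786, 2/7, 0.200893)

D_KL(P||M) = 0.0104 dits
D_KL(Q||M) = 0.0119 dits

JSD(P||Q) = 0.5 × 0.0104 + 0.5 × 0.0119 = 0.0111 dits

Unlike KL divergence, JSD is symmetric and bounded: 0 ≤ JSD ≤ log(2).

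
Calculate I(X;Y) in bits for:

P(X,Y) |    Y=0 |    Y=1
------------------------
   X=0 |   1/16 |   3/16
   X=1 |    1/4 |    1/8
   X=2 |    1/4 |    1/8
0.0972 bits

Mutual information: I(X;Y) = H(X) + H(Y) - H(X,Y)

Marginals:
P(X) = (1/4, 3/8, 3/8), H(X) = 1.5613 bits
P(Y) = (9/16, 7/16), H(Y) = 0.9887 bits

Joint entropy: H(X,Y) = 2.4528 bits

I(X;Y) = 1.5613 + 0.9887 - 2.4528 = 0.0972 bits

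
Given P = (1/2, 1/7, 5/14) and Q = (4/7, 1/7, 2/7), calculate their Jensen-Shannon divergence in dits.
0.0014 dits

Jensen-Shannon divergence is:
JSD(P||Q) = 0.5 × D_KL(P||M) + 0.5 × D_KL(Q||M)
where M = 0.5 × (P + Q) is the mixture distribution.

M = 0.5 × (1/2, 1/7, 5/14) + 0.5 × (4/7, 1/7, 2/7) = (15/28, 1/7, 9/28)

D_KL(P||M) = 0.0014 dits
D_KL(Q||M) = 0.0014 dits

JSD(P||Q) = 0.5 × 0.0014 + 0.5 × 0.0014 = 0.0014 dits

Unlike KL divergence, JSD is symmetric and bounded: 0 ≤ JSD ≤ log(2).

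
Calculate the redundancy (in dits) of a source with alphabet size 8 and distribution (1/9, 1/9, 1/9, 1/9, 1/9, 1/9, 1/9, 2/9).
0.0157 dits

Redundancy measures how far a source is from maximum entropy:
R = H_max - H(X)

Maximum entropy for 8 symbols: H_max = log_10(8) = 0.9031 dits
Actual entropy: H(X) = 0.8873 dits
Redundancy: R = 0.9031 - 0.8873 = 0.0157 dits

This redundancy represents potential for compression: the source could be compressed by 0.0157 dits per symbol.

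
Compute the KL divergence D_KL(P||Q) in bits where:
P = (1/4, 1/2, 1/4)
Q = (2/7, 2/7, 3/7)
0.1611 bits

KL divergence: D_KL(P||Q) = Σ p(x) log(p(x)/q(x))

Computing term by term:
  x=0: 1/4 × log_2[(1/4)/(2/7)] = 1/4 × -0.1926 = -0.0482
  x=1: 1/2 × log_2[(1/2)/(2/7)] = 1/2 × 0.8074 = 0.4037
  x=2: 1/4 × log_2[(1/4)/(3/7)] = 1/4 × -0.7776 = -0.1944

D_KL(P||Q) = 0.1611 bits

Note: KL divergence is always non-negative and equals 0 iff P = Q.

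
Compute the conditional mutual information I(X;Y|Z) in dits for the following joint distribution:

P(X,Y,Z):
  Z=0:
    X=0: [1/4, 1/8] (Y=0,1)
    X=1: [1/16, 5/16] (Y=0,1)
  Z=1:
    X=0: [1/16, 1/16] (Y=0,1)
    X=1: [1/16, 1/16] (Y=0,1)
0.0442 dits

Conditional mutual information: I(X;Y|Z) = H(X|Z) + H(Y|Z) - H(X,Y|Z)

H(Z) = 0.2442
H(X,Z) = 0.5452 → H(X|Z) = 0.3010
H(Y,Z) = 0.5407 → H(Y|Z) = 0.2965
H(X,Y,Z) = 0.7975 → H(X,Y|Z) = 0.5533

I(X;Y|Z) = 0.3010 + 0.2965 - 0.5533 = 0.0442 dits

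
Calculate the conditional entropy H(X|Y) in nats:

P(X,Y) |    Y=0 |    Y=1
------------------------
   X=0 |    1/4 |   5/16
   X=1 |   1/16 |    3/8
0.6301 nats

Using the chain rule: H(X|Y) = H(X,Y) - H(Y)

First, compute H(X,Y) = 1.2512 nats

Marginal P(Y) = (5/16, 11/16)
H(Y) = 0.6211 nats

H(X|Y) = H(X,Y) - H(Y) = 1.2512 - 0.6211 = 0.6301 nats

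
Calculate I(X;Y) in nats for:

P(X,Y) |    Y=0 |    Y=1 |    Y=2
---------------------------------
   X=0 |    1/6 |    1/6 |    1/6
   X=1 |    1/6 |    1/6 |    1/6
0.0000 nats

Mutual information: I(X;Y) = H(X) + H(Y) - H(X,Y)

Marginals:
P(X) = (1/2, 1/2), H(X) = 0.6931 nats
P(Y) = (1/3, 1/3, 1/3), H(Y) = 1.0986 nats

Joint entropy: H(X,Y) = 1.7918 nats

I(X;Y) = 0.6931 + 1.0986 - 1.7918 = 0.0000 nats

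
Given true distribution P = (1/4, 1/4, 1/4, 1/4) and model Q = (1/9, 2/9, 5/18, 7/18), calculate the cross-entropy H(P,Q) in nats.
1.4817 nats

Cross-entropy: H(P,Q) = -Σ p(x) log q(x)

Alternatively: H(P,Q) = H(P) + D_KL(P||Q)
H(P) = 1.3863 nats
D_KL(P||Q) = 0.0954 nats

H(P,Q) = 1.3863 + 0.0954 = 1.4817 nats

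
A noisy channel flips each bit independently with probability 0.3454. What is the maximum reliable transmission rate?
0.0701 bits

For a binary symmetric channel (BSC) with error probability p:
Capacity C = 1 - H(p) bits per symbol

where H(p) = -p log₂(p) - (1-p) log₂(1-p) is the binary entropy function.

H(0.3454) = 0.9299 bits
C = 1 - 0.9299 = 0.0701 bits per symbol

This means we can reliably transmit up to 0.0701 bits of information per channel use.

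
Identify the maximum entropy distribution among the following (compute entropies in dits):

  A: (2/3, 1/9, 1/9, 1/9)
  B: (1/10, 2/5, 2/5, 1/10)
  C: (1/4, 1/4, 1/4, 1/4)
C

For a discrete distribution over n outcomes, entropy is maximized by the uniform distribution.

Computing entropies:
H(A) = 0.4355 dits
H(B) = 0.5184 dits
H(C) = 0.6021 dits

The uniform distribution (where all probabilities equal 1/4) achieves the maximum entropy of log_10(4) = 0.6021 dits.

Distribution C has the highest entropy.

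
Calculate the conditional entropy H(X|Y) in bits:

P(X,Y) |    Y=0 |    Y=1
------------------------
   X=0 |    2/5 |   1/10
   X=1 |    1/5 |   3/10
0.8755 bits

Using the chain rule: H(X|Y) = H(X,Y) - H(Y)

First, compute H(X,Y) = 1.8464 bits

Marginal P(Y) = (3/5, 2/5)
H(Y) = 0.9710 bits

H(X|Y) = H(X,Y) - H(Y) = 1.8464 - 0.9710 = 0.8755 bits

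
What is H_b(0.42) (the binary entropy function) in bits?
0.9815 bits

The binary entropy function is:
H(p) = -p log(p) - (1-p) log(1-p)

H(0.42) = -0.42 × log_2(0.42) - 0.58 × log_2(0.58)
H(0.42) = 0.9815 bits

Note: Binary entropy is maximized at p=0.5 (H=1 bit) and minimized at p=0 or p=1 (H=0).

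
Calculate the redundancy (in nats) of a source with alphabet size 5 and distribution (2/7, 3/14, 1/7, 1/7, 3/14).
0.0353 nats

Redundancy measures how far a source is from maximum entropy:
R = H_max - H(X)

Maximum entropy for 5 symbols: H_max = log_e(5) = 1.6094 nats
Actual entropy: H(X) = 1.5741 nats
Redundancy: R = 1.6094 - 1.5741 = 0.0353 nats

This redundancy represents potential for compression: the source could be compressed by 0.0353 nats per symbol.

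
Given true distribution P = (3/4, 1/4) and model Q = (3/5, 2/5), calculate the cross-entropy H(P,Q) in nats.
0.6122 nats

Cross-entropy: H(P,Q) = -Σ p(x) log q(x)

Alternatively: H(P,Q) = H(P) + D_KL(P||Q)
H(P) = 0.5623 nats
D_KL(P||Q) = 0.0499 nats

H(P,Q) = 0.5623 + 0.0499 = 0.6122 nats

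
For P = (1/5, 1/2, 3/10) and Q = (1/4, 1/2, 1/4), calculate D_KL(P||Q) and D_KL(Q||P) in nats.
D_KL(P||Q) = 0.0101, D_KL(Q||P) = 0.0102

KL divergence is not symmetric: D_KL(P||Q) ≠ D_KL(Q||P) in general.

D_KL(P||Q) = 0.0101 nats
D_KL(Q||P) = 0.0102 nats

No, they are not equal!

This asymmetry is why KL divergence is not a true distance metric.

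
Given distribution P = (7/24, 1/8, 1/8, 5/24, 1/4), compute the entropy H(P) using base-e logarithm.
1.5526 nats

Shannon entropy is H(X) = -Σ p(x) log p(x).

For P = (7/24, 1/8, 1/8, 5/24, 1/4):
H = -7/24 × log_e(7/24) -1/8 × log_e(1/8) -1/8 × log_e(1/8) -5/24 × log_e(5/24) -1/4 × log_e(1/4)
H = 1.5526 nats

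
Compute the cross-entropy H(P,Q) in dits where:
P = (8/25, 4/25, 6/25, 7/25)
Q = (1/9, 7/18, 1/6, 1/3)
0.6913 dits

Cross-entropy: H(P,Q) = -Σ p(x) log q(x)

Alternatively: H(P,Q) = H(P) + D_KL(P||Q)
H(P) = 0.5892 dits
D_KL(P||Q) = 0.1021 dits

H(P,Q) = 0.5892 + 0.1021 = 0.6913 dits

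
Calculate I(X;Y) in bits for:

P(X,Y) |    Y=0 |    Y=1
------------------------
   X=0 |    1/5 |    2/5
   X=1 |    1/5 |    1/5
0.0200 bits

Mutual information: I(X;Y) = H(X) + H(Y) - H(X,Y)

Marginals:
P(X) = (3/5, 2/5), H(X) = 0.9710 bits
P(Y) = (2/5, 3/5), H(Y) = 0.9710 bits

Joint entropy: H(X,Y) = 1.9219 bits

I(X;Y) = 0.9710 + 0.9710 - 1.9219 = 0.0200 bits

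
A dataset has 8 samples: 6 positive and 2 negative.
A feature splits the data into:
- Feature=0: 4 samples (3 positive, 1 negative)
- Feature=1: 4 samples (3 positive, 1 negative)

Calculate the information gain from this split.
0.0000 bits

Information Gain = H(Y) - H(Y|Feature)

Before split:
P(positive) = 6/8 = 0.7500
H(Y) = 0.8113 bits

After split:
Feature=0: H = 0.8113 bits (weight = 4/8)
Feature=1: H = 0.8113 bits (weight = 4/8)
H(Y|Feature) = (4/8)×0.8113 + (4/8)×0.8113 = 0.8113 bits

Information Gain = 0.8113 - 0.8113 = 0.0000 bits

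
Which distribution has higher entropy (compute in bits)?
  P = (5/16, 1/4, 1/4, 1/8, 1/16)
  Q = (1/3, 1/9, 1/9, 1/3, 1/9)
P

Computing entropies in bits:
H(P) = 2.1494
H(Q) = 2.1133

Distribution P has higher entropy.

Intuition: The distribution closer to uniform (more spread out) has higher entropy.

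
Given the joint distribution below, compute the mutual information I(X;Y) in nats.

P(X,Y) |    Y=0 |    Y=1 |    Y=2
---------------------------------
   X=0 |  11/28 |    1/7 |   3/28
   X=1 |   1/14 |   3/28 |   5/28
0.0927 nats

Mutual information: I(X;Y) = H(X) + H(Y) - H(X,Y)

Marginals:
P(X) = (9/14, 5/14), H(X) = 0.6518 nats
P(Y) = (13/28, 1/4, 2/7), H(Y) = 1.0607 nats

Joint entropy: H(X,Y) = 1.6198 nats

I(X;Y) = 0.6518 + 1.0607 - 1.6198 = 0.0927 nats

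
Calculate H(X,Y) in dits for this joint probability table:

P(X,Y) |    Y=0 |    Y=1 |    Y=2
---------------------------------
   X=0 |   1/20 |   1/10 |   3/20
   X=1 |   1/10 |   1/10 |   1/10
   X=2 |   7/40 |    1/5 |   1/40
0.9010 dits

Joint entropy is H(X,Y) = -Σ_{x,y} p(x,y) log p(x,y).

Summing over all non-zero entries:
H(X,Y) = -[1/20·log_10(1/20) + 1/10·log_10(1/10) + 3/20·log_10(3/20) + 1/10·log_10(1/10) + 1/10·log_10(1/10) + 1/10·log_10(1/10) + 7/40·log_10(7/40) + 1/5·log_10(1/5) + 1/40·log_10(1/40)]
H(X,Y) = 0.9010 dits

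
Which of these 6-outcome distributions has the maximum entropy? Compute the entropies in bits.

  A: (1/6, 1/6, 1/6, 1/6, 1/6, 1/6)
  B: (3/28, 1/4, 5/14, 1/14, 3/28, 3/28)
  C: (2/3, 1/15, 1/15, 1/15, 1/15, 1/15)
A

For a discrete distribution over n outcomes, entropy is maximized by the uniform distribution.

Computing entropies:
H(A) = 2.5850 bits
H(B) = 2.3382 bits
H(C) = 1.6923 bits

The uniform distribution (where all probabilities equal 1/6) achieves the maximum entropy of log_2(6) = 2.5850 bits.

Distribution A has the highest entropy.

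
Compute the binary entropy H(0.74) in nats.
0.5731 nats

The binary entropy function is:
H(p) = -p log(p) - (1-p) log(1-p)

H(0.74) = -0.74 × log_e(0.74) - 0.26 × log_e(0.26)
H(0.74) = 0.5731 nats

Note: Binary entropy is maximized at p=0.5 (H=1 bit) and minimized at p=0 or p=1 (H=0).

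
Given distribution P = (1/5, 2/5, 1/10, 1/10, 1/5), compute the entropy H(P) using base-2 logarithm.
2.1219 bits

Shannon entropy is H(X) = -Σ p(x) log p(x).

For P = (1/5, 2/5, 1/10, 1/10, 1/5):
H = -1/5 × log_2(1/5) -2/5 × log_2(2/5) -1/10 × log_2(1/10) -1/10 × log_2(1/10) -1/5 × log_2(1/5)
H = 2.1219 bits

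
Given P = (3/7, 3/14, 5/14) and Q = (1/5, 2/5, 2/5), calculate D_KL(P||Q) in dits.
0.0662 dits

KL divergence: D_KL(P||Q) = Σ p(x) log(p(x)/q(x))

Computing term by term:
  x=0: 3/7 × log_10[(3/7)/(1/5)] = 3/7 × 0.3310 = 0.1419
  x=1: 3/14 × log_10[(3/14)/(2/5)] = 3/14 × -0.2711 = -0.0581
  x=2: 5/14 × log_10[(5/14)/(2/5)] = 5/14 × -0.0492 = -0.0176

D_KL(P||Q) = 0.0662 dits

Note: KL divergence is always non-negative and equals 0 iff P = Q.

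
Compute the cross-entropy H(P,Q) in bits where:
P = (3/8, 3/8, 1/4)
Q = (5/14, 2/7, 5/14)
1.6061 bits

Cross-entropy: H(P,Q) = -Σ p(x) log q(x)

Alternatively: H(P,Q) = H(P) + D_KL(P||Q)
H(P) = 1.5613 bits
D_KL(P||Q) = 0.0449 bits

H(P,Q) = 1.5613 + 0.0449 = 1.6061 bits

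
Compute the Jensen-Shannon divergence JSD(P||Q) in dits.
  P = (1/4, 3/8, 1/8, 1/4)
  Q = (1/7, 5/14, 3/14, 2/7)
0.0061 dits

Jensen-Shannon divergence is:
JSD(P||Q) = 0.5 × D_KL(P||M) + 0.5 × D_KL(Q||M)
where M = 0.5 × (P + Q) is the mixture distribution.

M = 0.5 × (1/4, 3/8, 1/8, 1/4) + 0.5 × (1/7, 5/14, 3/14, 2/7) = (0.196429, 0.366071, 0.169643, 0.267857)

D_KL(P||M) = 0.0060 dits
D_KL(Q||M) = 0.0062 dits

JSD(P||Q) = 0.5 × 0.0060 + 0.5 × 0.0062 = 0.0061 dits

Unlike KL divergence, JSD is symmetric and bounded: 0 ≤ JSD ≤ log(2).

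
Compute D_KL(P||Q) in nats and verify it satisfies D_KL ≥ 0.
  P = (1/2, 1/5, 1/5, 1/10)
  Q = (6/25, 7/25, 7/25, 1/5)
0.1631 nats

KL divergence satisfies the Gibbs inequality: D_KL(P||Q) ≥ 0 for all distributions P, Q.

D_KL(P||Q) = Σ p(x) log(p(x)/q(x))
Term by term:
  x=0: 1/2 × log_e[(1/2)/(6/25)] = 0.3670
  x=1: 1/5 × log_e[(1/5)/(7/25)] = -0.0673
  x=2: 1/5 × log_e[(1/5)/(7/25)] = -0.0673
  x=3: 1/10 × log_e[(1/10)/(1/5)] = -0.0693
D_KL(P||Q) = 0.1631 nats

D_KL(P||Q) = 0.1631 ≥ 0 ✓

This non-negativity is a fundamental property: relative entropy cannot be negative because it measures how different Q is from P.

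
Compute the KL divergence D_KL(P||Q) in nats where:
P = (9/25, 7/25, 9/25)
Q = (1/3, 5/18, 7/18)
0.0021 nats

KL divergence: D_KL(P||Q) = Σ p(x) log(p(x)/q(x))

Computing term by term:
  x=0: 9/25 × log_e[(9/25)/(1/3)] = 9/25 × 0.0770 = 0.0277
  x=1: 7/25 × log_e[(7/25)/(5/18)] = 7/25 × 0.0080 = 0.0022
  x=2: 9/25 × log_e[(9/25)/(7/18)] = 9/25 × -0.0772 = -0.0278

D_KL(P||Q) = 0.0021 nats

Note: KL divergence is always non-negative and equals 0 iff P = Q.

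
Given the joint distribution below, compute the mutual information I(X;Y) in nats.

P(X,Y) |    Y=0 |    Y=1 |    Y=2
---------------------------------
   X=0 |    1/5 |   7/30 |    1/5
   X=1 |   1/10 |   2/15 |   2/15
0.0015 nats

Mutual information: I(X;Y) = H(X) + H(Y) - H(X,Y)

Marginals:
P(X) = (19/30, 11/30), H(X) = 0.6572 nats
P(Y) = (3/10, 11/30, 1/3), H(Y) = 1.0953 nats

Joint entropy: H(X,Y) = 1.7509 nats

I(X;Y) = 0.6572 + 1.0953 - 1.7509 = 0.0015 nats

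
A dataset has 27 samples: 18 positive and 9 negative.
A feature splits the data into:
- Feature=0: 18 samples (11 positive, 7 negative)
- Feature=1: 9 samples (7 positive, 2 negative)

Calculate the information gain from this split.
0.0208 bits

Information Gain = H(Y) - H(Y|Feature)

Before split:
P(positive) = 18/27 = 0.6667
H(Y) = 0.9183 bits

After split:
Feature=0: H = 0.9641 bits (weight = 18/27)
Feature=1: H = 0.7642 bits (weight = 9/27)
H(Y|Feature) = (18/27)×0.9641 + (9/27)×0.7642 = 0.8975 bits

Information Gain = 0.9183 - 0.8975 = 0.0208 bits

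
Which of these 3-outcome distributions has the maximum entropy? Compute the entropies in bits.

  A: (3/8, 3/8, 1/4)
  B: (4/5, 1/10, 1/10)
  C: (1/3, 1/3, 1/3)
C

For a discrete distribution over n outcomes, entropy is maximized by the uniform distribution.

Computing entropies:
H(A) = 1.5613 bits
H(B) = 0.9219 bits
H(C) = 1.5850 bits

The uniform distribution (where all probabilities equal 1/3) achieves the maximum entropy of log_2(3) = 1.5850 bits.

Distribution C has the highest entropy.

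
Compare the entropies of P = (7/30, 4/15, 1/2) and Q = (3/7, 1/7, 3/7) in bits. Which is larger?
P

Computing entropies in bits:
H(P) = 1.4984
H(Q) = 1.4488

Distribution P has higher entropy.

Intuition: The distribution closer to uniform (more spread out) has higher entropy.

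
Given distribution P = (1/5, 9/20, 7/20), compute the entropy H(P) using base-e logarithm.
1.0487 nats

Shannon entropy is H(X) = -Σ p(x) log p(x).

For P = (1/5, 9/20, 7/20):
H = -1/5 × log_e(1/5) -9/20 × log_e(9/20) -7/20 × log_e(7/20)
H = 1.0487 nats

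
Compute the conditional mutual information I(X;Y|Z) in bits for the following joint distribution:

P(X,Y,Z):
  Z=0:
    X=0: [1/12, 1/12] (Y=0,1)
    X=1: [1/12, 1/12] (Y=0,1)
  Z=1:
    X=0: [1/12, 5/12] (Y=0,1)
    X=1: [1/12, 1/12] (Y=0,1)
0.0492 bits

Conditional mutual information: I(X;Y|Z) = H(X|Z) + H(Y|Z) - H(X,Y|Z)

H(Z) = 0.9183
H(X,Z) = 1.7925 → H(X|Z) = 0.8742
H(Y,Z) = 1.7925 → H(Y|Z) = 0.8742
H(X,Y,Z) = 2.6175 → H(X,Y|Z) = 1.6992

I(X;Y|Z) = 0.8742 + 0.8742 - 1.6992 = 0.0492 bits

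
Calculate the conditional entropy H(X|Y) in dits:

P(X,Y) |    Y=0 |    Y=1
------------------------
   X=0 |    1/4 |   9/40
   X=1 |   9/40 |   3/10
0.2984 dits

Using the chain rule: H(X|Y) = H(X,Y) - H(Y)

First, compute H(X,Y) = 0.5989 dits

Marginal P(Y) = (19/40, 21/40)
H(Y) = 0.3005 dits

H(X|Y) = H(X,Y) - H(Y) = 0.5989 - 0.3005 = 0.2984 dits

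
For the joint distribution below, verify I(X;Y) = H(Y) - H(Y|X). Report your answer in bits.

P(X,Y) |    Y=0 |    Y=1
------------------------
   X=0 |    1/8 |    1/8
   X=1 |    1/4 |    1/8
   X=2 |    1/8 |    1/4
I(X;Y) = 0.0613 bits

Mutual information has multiple equivalent forms:
- I(X;Y) = H(X) - H(X|Y)
- I(X;Y) = H(Y) - H(Y|X)
- I(X;Y) = H(X) + H(Y) - H(X,Y)

Computing all quantities:
H(X) = 1.5613, H(Y) = 1.0000, H(X,Y) = 2.5000
H(X|Y) = 1.5000, H(Y|X) = 0.9387

Verification:
H(X) - H(X|Y) = 1.5613 - 1.5000 = 0.0613
H(Y) - H(Y|X) = 1.0000 - 0.9387 = 0.0613
H(X) + H(Y) - H(X,Y) = 1.5613 + 1.0000 - 2.5000 = 0.0613

All forms give I(X;Y) = 0.0613 bits. ✓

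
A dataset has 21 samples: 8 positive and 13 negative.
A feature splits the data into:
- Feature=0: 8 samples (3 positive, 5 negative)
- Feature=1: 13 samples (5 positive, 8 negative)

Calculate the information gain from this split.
0.0001 bits

Information Gain = H(Y) - H(Y|Feature)

Before split:
P(positive) = 8/21 = 0.3810
H(Y) = 0.9587 bits

After split:
Feature=0: H = 0.9544 bits (weight = 8/21)
Feature=1: H = 0.9612 bits (weight = 13/21)
H(Y|Feature) = (8/21)×0.9544 + (13/21)×0.9612 = 0.9586 bits

Information Gain = 0.9587 - 0.9586 = 0.0001 bits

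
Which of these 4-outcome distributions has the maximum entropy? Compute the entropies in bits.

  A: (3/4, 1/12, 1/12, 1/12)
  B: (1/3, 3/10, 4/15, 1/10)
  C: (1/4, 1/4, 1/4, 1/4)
C

For a discrete distribution over n outcomes, entropy is maximized by the uniform distribution.

Computing entropies:
H(A) = 1.2075 bits
H(B) = 1.8901 bits
H(C) = 2.0000 bits

The uniform distribution (where all probabilities equal 1/4) achieves the maximum entropy of log_2(4) = 2.0000 bits.

Distribution C has the highest entropy.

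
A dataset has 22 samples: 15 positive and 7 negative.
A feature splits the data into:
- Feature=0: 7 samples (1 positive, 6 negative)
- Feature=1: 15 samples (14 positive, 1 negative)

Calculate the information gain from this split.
0.4732 bits

Information Gain = H(Y) - H(Y|Feature)

Before split:
P(positive) = 15/22 = 0.6818
H(Y) = 0.9024 bits

After split:
Feature=0: H = 0.5917 bits (weight = 7/22)
Feature=1: H = 0.3534 bits (weight = 15/22)
H(Y|Feature) = (7/22)×0.5917 + (15/22)×0.3534 = 0.4292 bits

Information Gain = 0.9024 - 0.4292 = 0.4732 bits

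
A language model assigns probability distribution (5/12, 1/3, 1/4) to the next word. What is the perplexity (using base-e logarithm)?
2.9375

Perplexity is e^H (or exp(H) for natural log).

First, H = -Σ p log p = 1.0776 nats
Perplexity = e^1.0776 = 2.9375

Interpretation: The model's uncertainty is equivalent to choosing uniformly among 2.9 options.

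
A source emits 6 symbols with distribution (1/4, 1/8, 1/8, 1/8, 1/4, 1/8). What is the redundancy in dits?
0.0256 dits

Redundancy measures how far a source is from maximum entropy:
R = H_max - H(X)

Maximum entropy for 6 symbols: H_max = log_10(6) = 0.7782 dits
Actual entropy: H(X) = 0.7526 dits
Redundancy: R = 0.7782 - 0.7526 = 0.0256 dits

This redundancy represents potential for compression: the source could be compressed by 0.0256 dits per symbol.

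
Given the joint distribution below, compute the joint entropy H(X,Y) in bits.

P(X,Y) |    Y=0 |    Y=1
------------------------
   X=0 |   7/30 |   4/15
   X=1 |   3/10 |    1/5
1.9839 bits

Joint entropy is H(X,Y) = -Σ_{x,y} p(x,y) log p(x,y).

Summing over all non-zero entries:
H(X,Y) = -[7/30·log_2(7/30) + 4/15·log_2(4/15) + 3/10·log_2(3/10) + 1/5·log_2(1/5)]
H(X,Y) = 1.9839 bits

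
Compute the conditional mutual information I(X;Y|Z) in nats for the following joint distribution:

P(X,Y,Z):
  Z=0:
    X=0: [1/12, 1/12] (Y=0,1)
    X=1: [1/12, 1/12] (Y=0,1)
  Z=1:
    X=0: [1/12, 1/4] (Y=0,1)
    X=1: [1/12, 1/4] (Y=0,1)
0.0000 nats

Conditional mutual information: I(X;Y|Z) = H(X|Z) + H(Y|Z) - H(X,Y|Z)

H(Z) = 0.6365
H(X,Z) = 1.3297 → H(X|Z) = 0.6931
H(Y,Z) = 1.2425 → H(Y|Z) = 0.6059
H(X,Y,Z) = 1.9356 → H(X,Y|Z) = 1.2991

I(X;Y|Z) = 0.6931 + 0.6059 - 1.2991 = 0.0000 nats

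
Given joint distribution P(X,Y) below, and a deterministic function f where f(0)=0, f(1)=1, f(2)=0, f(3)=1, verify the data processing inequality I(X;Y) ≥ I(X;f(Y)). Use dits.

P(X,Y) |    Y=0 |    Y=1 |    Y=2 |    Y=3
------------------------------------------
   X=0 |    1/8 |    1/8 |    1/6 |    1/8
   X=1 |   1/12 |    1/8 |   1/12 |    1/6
I(X;Y) = 0.0078, I(X;f(Y)) = 0.0067, inequality holds: 0.0078 ≥ 0.0067

Data Processing Inequality: For any Markov chain X → Y → Z, we have I(X;Y) ≥ I(X;Z).

Here Z = f(Y) is a deterministic function of Y, forming X → Y → Z.

Original I(X;Y) = 0.0078 dits

After applying f:
P(X,Z) where Z=f(Y):
- P(X,Z=0) = P(X,Y=0) + P(X,Y=2)
- P(X,Z=1) = P(X,Y=1) + P(X,Y=3)

I(X;Z) = I(X;f(Y)) = 0.0067 dits

Verification: 0.0078 ≥ 0.0067 ✓

Information cannot be created by processing; the function f can only lose information about X.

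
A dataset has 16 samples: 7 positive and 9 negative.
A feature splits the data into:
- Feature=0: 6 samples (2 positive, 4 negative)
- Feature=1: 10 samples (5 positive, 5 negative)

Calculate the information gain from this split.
0.0193 bits

Information Gain = H(Y) - H(Y|Feature)

Before split:
P(positive) = 7/16 = 0.4375
H(Y) = 0.9887 bits

After split:
Feature=0: H = 0.9183 bits (weight = 6/16)
Feature=1: H = 1.0000 bits (weight = 10/16)
H(Y|Feature) = (6/16)×0.9183 + (10/16)×1.0000 = 0.9694 bits

Information Gain = 0.9887 - 0.9694 = 0.0193 bits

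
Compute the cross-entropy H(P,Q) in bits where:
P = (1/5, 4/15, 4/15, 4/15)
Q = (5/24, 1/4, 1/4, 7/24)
1.9933 bits

Cross-entropy: H(P,Q) = -Σ p(x) log q(x)

Alternatively: H(P,Q) = H(P) + D_KL(P||Q)
H(P) = 1.9899 bits
D_KL(P||Q) = 0.0034 bits

H(P,Q) = 1.9899 + 0.0034 = 1.9933 bits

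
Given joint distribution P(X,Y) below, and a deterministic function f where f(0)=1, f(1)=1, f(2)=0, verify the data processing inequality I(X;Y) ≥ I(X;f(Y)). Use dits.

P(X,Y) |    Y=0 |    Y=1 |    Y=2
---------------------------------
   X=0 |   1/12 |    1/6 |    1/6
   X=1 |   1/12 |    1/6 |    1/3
I(X;Y) = 0.0062, I(X;f(Y)) = 0.0062, inequality holds: 0.0062 ≥ 0.0062

Data Processing Inequality: For any Markov chain X → Y → Z, we have I(X;Y) ≥ I(X;Z).

Here Z = f(Y) is a deterministic function of Y, forming X → Y → Z.

Original I(X;Y) = 0.0062 dits

After applying f:
P(X,Z) where Z=f(Y):
- P(X,Z=0) = P(X,Y=2)
- P(X,Z=1) = P(X,Y=0) + P(X,Y=1)

I(X;Z) = I(X;f(Y)) = 0.0062 dits

Verification: 0.0062 ≥ 0.0062 ✓

Information cannot be created by processing; the function f can only lose information about X.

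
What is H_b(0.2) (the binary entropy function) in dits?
0.2173 dits

The binary entropy function is:
H(p) = -p log(p) - (1-p) log(1-p)

H(0.2) = -0.2 × log_10(0.2) - 0.8 × log_10(0.8)
H(0.2) = 0.2173 dits

Note: Binary entropy is maximized at p=0.5 (H=1 bit) and minimized at p=0 or p=1 (H=0).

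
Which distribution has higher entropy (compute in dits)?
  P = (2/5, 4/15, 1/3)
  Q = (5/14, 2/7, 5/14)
Q

Computing entropies in dits:
H(P) = 0.4713
H(Q) = 0.4748

Distribution Q has higher entropy.

Intuition: The distribution closer to uniform (more spread out) has higher entropy.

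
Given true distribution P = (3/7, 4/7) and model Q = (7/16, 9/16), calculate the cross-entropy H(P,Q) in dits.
0.2967 dits

Cross-entropy: H(P,Q) = -Σ p(x) log q(x)

Alternatively: H(P,Q) = H(P) + D_KL(P||Q)
H(P) = 0.2966 dits
D_KL(P||Q) = 0.0001 dits

H(P,Q) = 0.2966 + 0.0001 = 0.2967 dits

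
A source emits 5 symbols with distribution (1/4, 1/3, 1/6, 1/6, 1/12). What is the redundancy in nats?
0.0923 nats

Redundancy measures how far a source is from maximum entropy:
R = H_max - H(X)

Maximum entropy for 5 symbols: H_max = log_e(5) = 1.6094 nats
Actual entropy: H(X) = 1.5171 nats
Redundancy: R = 1.6094 - 1.5171 = 0.0923 nats

This redundancy represents potential for compression: the source could be compressed by 0.0923 nats per symbol.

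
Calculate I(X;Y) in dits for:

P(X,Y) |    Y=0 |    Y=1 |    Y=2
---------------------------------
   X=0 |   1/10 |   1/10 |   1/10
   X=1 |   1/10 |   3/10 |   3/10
0.0097 dits

Mutual information: I(X;Y) = H(X) + H(Y) - H(X,Y)

Marginals:
P(X) = (3/10, 7/10), H(X) = 0.2653 dits
P(Y) = (1/5, 2/5, 2/5), H(Y) = 0.4581 dits

Joint entropy: H(X,Y) = 0.7137 dits

I(X;Y) = 0.2653 + 0.4581 - 0.7137 = 0.0097 dits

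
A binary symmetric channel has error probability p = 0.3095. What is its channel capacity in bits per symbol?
0.1074 bits

For a binary symmetric channel (BSC) with error probability p:
Capacity C = 1 - H(p) bits per symbol

where H(p) = -p log₂(p) - (1-p) log₂(1-p) is the binary entropy function.

H(0.3095) = 0.8926 bits
C = 1 - 0.8926 = 0.1074 bits per symbol

This means we can reliably transmit up to 0.1074 bits of information per channel use.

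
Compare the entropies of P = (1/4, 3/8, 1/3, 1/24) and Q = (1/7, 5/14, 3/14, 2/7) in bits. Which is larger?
Q

Computing entropies in bits:
H(P) = 1.7500
H(Q) = 1.9242

Distribution Q has higher entropy.

Intuition: The distribution closer to uniform (more spread out) has higher entropy.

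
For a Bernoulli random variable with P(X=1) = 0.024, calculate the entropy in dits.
0.0492 dits

The binary entropy function is:
H(p) = -p log(p) - (1-p) log(1-p)

H(0.024) = -0.024 × log_10(0.024) - 0.976 × log_10(0.976)
H(0.024) = 0.0492 dits

Note: Binary entropy is maximized at p=0.5 (H=1 bit) and minimized at p=0 or p=1 (H=0).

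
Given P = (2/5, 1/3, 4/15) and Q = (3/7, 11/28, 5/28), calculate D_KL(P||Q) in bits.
0.0354 bits

KL divergence: D_KL(P||Q) = Σ p(x) log(p(x)/q(x))

Computing term by term:
  x=0: 2/5 × log_2[(2/5)/(3/7)] = 2/5 × -0.0995 = -0.0398
  x=1: 1/3 × log_2[(1/3)/(11/28)] = 1/3 × -0.2370 = -0.0790
  x=2: 4/15 × log_2[(4/15)/(5/28)] = 4/15 × 0.5785 = 0.1543

D_KL(P||Q) = 0.0354 bits

Note: KL divergence is always non-negative and equals 0 iff P = Q.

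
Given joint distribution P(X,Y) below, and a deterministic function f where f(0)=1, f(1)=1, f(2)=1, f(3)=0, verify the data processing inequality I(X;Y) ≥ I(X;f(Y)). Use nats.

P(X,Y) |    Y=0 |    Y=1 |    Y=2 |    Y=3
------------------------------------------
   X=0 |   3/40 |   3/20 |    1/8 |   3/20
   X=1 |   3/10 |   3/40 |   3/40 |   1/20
I(X;Y) = 0.1175, I(X;f(Y)) = 0.0324, inequality holds: 0.1175 ≥ 0.0324

Data Processing Inequality: For any Markov chain X → Y → Z, we have I(X;Y) ≥ I(X;Z).

Here Z = f(Y) is a deterministic function of Y, forming X → Y → Z.

Original I(X;Y) = 0.1175 nats

After applying f:
P(X,Z) where Z=f(Y):
- P(X,Z=0) = P(X,Y=3)
- P(X,Z=1) = P(X,Y=0) + P(X,Y=1) + P(X,Y=2)

I(X;Z) = I(X;f(Y)) = 0.0324 nats

Verification: 0.1175 ≥ 0.0324 ✓

Information cannot be created by processing; the function f can only lose information about X.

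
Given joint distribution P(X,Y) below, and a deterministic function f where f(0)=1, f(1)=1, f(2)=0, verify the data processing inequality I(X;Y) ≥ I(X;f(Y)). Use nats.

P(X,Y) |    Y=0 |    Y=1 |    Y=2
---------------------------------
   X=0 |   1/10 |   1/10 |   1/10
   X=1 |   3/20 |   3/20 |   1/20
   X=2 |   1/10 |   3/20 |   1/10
I(X;Y) = 0.0218, I(X;f(Y)) = 0.0184, inequality holds: 0.0218 ≥ 0.0184

Data Processing Inequality: For any Markov chain X → Y → Z, we have I(X;Y) ≥ I(X;Z).

Here Z = f(Y) is a deterministic function of Y, forming X → Y → Z.

Original I(X;Y) = 0.0218 nats

After applying f:
P(X,Z) where Z=f(Y):
- P(X,Z=0) = P(X,Y=2)
- P(X,Z=1) = P(X,Y=0) + P(X,Y=1)

I(X;Z) = I(X;f(Y)) = 0.0184 nats

Verification: 0.0218 ≥ 0.0184 ✓

Information cannot be created by processing; the function f can only lose information about X.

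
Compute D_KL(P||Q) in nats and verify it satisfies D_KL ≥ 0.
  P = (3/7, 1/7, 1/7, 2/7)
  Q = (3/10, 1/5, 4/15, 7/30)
0.0735 nats

KL divergence satisfies the Gibbs inequality: D_KL(P||Q) ≥ 0 for all distributions P, Q.

D_KL(P||Q) = Σ p(x) log(p(x)/q(x))
Term by term:
  x=0: 3/7 × log_e[(3/7)/(3/10)] = 0.1529
  x=1: 1/7 × log_e[(1/7)/(1/5)] = -0.0481
  x=2: 1/7 × log_e[(1/7)/(4/15)] = -0.0892
  x=3: 2/7 × log_e[(2/7)/(7/30)] = 0.0579
D_KL(P||Q) = 0.0735 nats

D_KL(P||Q) = 0.0735 ≥ 0 ✓

This non-negativity is a fundamental property: relative entropy cannot be negative because it measures how different Q is from P.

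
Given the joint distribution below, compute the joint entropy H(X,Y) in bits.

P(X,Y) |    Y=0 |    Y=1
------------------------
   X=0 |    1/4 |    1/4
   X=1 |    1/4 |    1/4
2.0000 bits

Joint entropy is H(X,Y) = -Σ_{x,y} p(x,y) log p(x,y).

Summing over all non-zero entries:
H(X,Y) = -[1/4·log_2(1/4) + 1/4·log_2(1/4) + 1/4·log_2(1/4) + 1/4·log_2(1/4)]
H(X,Y) = 2.0000 bits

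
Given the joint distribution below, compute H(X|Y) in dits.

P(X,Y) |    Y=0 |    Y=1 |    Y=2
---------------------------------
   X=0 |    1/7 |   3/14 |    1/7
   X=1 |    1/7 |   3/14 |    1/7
0.3010 dits

Using the chain rule: H(X|Y) = H(X,Y) - H(Y)

First, compute H(X,Y) = 0.7696 dits

Marginal P(Y) = (2/7, 3/7, 2/7)
H(Y) = 0.4686 dits

H(X|Y) = H(X,Y) - H(Y) = 0.7696 - 0.4686 = 0.3010 dits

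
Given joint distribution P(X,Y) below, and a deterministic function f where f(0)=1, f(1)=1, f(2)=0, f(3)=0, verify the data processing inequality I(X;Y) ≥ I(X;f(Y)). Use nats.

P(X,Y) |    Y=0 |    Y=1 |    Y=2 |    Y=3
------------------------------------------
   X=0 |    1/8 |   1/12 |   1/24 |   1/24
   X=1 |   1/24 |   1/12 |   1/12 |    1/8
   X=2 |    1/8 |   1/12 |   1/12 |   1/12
I(X;Y) = 0.0532, I(X;f(Y)) = 0.0370, inequality holds: 0.0532 ≥ 0.0370

Data Processing Inequality: For any Markov chain X → Y → Z, we have I(X;Y) ≥ I(X;Z).

Here Z = f(Y) is a deterministic function of Y, forming X → Y → Z.

Original I(X;Y) = 0.0532 nats

After applying f:
P(X,Z) where Z=f(Y):
- P(X,Z=0) = P(X,Y=2) + P(X,Y=3)
- P(X,Z=1) = P(X,Y=0) + P(X,Y=1)

I(X;Z) = I(X;f(Y)) = 0.0370 nats

Verification: 0.0532 ≥ 0.0370 ✓

Information cannot be created by processing; the function f can only lose information about X.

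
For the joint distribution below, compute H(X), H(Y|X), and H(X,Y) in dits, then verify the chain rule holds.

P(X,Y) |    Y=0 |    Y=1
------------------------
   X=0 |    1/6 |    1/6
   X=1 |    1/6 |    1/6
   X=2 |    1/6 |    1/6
H(X,Y) = 0.7782, H(X) = 0.4771, H(Y|X) = 0.3010 (all in dits)

Chain rule: H(X,Y) = H(X) + H(Y|X)

Left side — joint entropy directly:
H(X,Y) = -Σ p(x,y) log p(x,y) = 0.7782 dits

Right side — compute H(Y|X) from the conditional distributions:
P(X) = (1/3, 1/3, 1/3), so H(X) = 0.4771 dits
H(Y|X) = Σ_x P(X=x) · H(Y|X=x):
  P(Y|X=0) = (1/2, 1/2), H(Y|X=0) = 0.3010, weight P(X=0) = 1/3
  P(Y|X=1) = (1/2, 1/2), H(Y|X=1) = 0.3010, weight P(X=1) = 1/3
  P(Y|X=2) = (1/2, 1/2), H(Y|X=2) = 0.3010, weight P(X=2) = 1/3
H(Y|X) = 0.3010 dits

H(X) + H(Y|X) = 0.4771 + 0.3010 = 0.7782 dits

Both sides equal 0.7782 dits. ✓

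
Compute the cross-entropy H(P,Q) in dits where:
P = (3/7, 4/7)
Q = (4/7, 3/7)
0.3144 dits

Cross-entropy: H(P,Q) = -Σ p(x) log q(x)

Alternatively: H(P,Q) = H(P) + D_KL(P||Q)
H(P) = 0.2966 dits
D_KL(P||Q) = 0.0178 dits

H(P,Q) = 0.2966 + 0.0178 = 0.3144 dits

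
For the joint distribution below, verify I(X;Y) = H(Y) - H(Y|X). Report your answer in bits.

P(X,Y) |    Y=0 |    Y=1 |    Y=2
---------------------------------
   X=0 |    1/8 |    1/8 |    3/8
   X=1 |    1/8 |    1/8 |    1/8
I(X;Y) = 0.0488 bits

Mutual information has multiple equivalent forms:
- I(X;Y) = H(X) - H(X|Y)
- I(X;Y) = H(Y) - H(Y|X)
- I(X;Y) = H(X) + H(Y) - H(X,Y)

Computing all quantities:
H(X) = 0.9544, H(Y) = 1.5000, H(X,Y) = 2.4056
H(X|Y) = 0.9056, H(Y|X) = 1.4512

Verification:
H(X) - H(X|Y) = 0.9544 - 0.9056 = 0.0488
H(Y) - H(Y|X) = 1.5000 - 1.4512 = 0.0488
H(X) + H(Y) - H(X,Y) = 0.9544 + 1.5000 - 2.4056 = 0.0488

All forms give I(X;Y) = 0.0488 bits. ✓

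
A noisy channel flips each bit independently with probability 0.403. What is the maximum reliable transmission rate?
0.0273 bits

For a binary symmetric channel (BSC) with error probability p:
Capacity C = 1 - H(p) bits per symbol

where H(p) = -p log₂(p) - (1-p) log₂(1-p) is the binary entropy function.

H(0.403) = 0.9727 bits
C = 1 - 0.9727 = 0.0273 bits per symbol

This means we can reliably transmit up to 0.0273 bits of information per channel use.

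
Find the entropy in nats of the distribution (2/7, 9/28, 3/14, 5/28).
1.3605 nats

Shannon entropy is H(X) = -Σ p(x) log p(x).

For P = (2/7, 9/28, 3/14, 5/28):
H = -2/7 × log_e(2/7) -9/28 × log_e(9/28) -3/14 × log_e(3/14) -5/28 × log_e(5/28)
H = 1.3605 nats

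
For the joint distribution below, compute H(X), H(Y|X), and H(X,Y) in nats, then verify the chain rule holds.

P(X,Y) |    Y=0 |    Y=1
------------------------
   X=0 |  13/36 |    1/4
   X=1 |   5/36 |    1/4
H(X,Y) = 1.3351, H(X) = 0.6682, H(Y|X) = 0.6669 (all in nats)

Chain rule: H(X,Y) = H(X) + H(Y|X)

Left side — joint entropy directly:
H(X,Y) = -Σ p(x,y) log p(x,y) = 1.3351 nats

Right side — compute H(Y|X) from the conditional distributions:
P(X) = (11/18, 7/18), so H(X) = 0.6682 nats
H(Y|X) = Σ_x P(X=x) · H(Y|X=x):
  P(Y|X=0) = (13/22, 9/22), H(Y|X=0) = 0.6765, weight P(X=0) = 11/18
  P(Y|X=1) = (5/14, 9/14), H(Y|X=1) = 0.6518, weight P(X=1) = 7/18
H(Y|X) = 0.6669 nats

H(X) + H(Y|X) = 0.6682 + 0.6669 = 1.3351 nats

Both sides equal 1.3351 nats. ✓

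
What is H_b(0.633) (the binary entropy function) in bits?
0.9483 bits

The binary entropy function is:
H(p) = -p log(p) - (1-p) log(1-p)

H(0.633) = -0.633 × log_2(0.633) - 0.367 × log_2(0.367)
H(0.633) = 0.9483 bits

Note: Binary entropy is maximized at p=0.5 (H=1 bit) and minimized at p=0 or p=1 (H=0).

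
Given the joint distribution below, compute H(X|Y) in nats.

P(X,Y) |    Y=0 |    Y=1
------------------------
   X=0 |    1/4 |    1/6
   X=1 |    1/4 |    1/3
0.6648 nats

Using the chain rule: H(X|Y) = H(X,Y) - H(Y)

First, compute H(X,Y) = 1.3580 nats

Marginal P(Y) = (1/2, 1/2)
H(Y) = 0.6931 nats

H(X|Y) = H(X,Y) - H(Y) = 1.3580 - 0.6931 = 0.6648 nats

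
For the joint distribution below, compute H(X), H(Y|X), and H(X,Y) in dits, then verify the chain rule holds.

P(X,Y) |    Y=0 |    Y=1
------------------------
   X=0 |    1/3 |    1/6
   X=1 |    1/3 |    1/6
H(X,Y) = 0.5775, H(X) = 0.3010, H(Y|X) = 0.2764 (all in dits)

Chain rule: H(X,Y) = H(X) + H(Y|X)

Left side — joint entropy directly:
H(X,Y) = -Σ p(x,y) log p(x,y) = 0.5775 dits

Right side — compute H(Y|X) from the conditional distributions:
P(X) = (1/2, 1/2), so H(X) = 0.3010 dits
H(Y|X) = Σ_x P(X=x) · H(Y|X=x):
  P(Y|X=0) = (2/3, 1/3), H(Y|X=0) = 0.2764, weight P(X=0) = 1/2
  P(Y|X=1) = (2/3, 1/3), H(Y|X=1) = 0.2764, weight P(X=1) = 1/2
H(Y|X) = 0.2764 dits

H(X) + H(Y|X) = 0.3010 + 0.2764 = 0.5775 dits

Both sides equal 0.5775 dits. ✓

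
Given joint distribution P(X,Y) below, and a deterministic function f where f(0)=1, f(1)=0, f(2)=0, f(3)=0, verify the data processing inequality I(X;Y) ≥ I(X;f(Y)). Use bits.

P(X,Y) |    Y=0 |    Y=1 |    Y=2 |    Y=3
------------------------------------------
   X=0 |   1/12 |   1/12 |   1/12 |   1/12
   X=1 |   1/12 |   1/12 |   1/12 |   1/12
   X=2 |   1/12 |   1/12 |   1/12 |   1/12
I(X;Y) = 0.0000, I(X;f(Y)) = 0.0000, inequality holds: 0.0000 ≥ 0.0000

Data Processing Inequality: For any Markov chain X → Y → Z, we have I(X;Y) ≥ I(X;Z).

Here Z = f(Y) is a deterministic function of Y, forming X → Y → Z.

Original I(X;Y) = 0.0000 bits

After applying f:
P(X,Z) where Z=f(Y):
- P(X,Z=0) = P(X,Y=1) + P(X,Y=2) + P(X,Y=3)
- P(X,Z=1) = P(X,Y=0)

I(X;Z) = I(X;f(Y)) = 0.0000 bits

Verification: 0.0000 ≥ 0.0000 ✓

Information cannot be created by processing; the function f can only lose information about X.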